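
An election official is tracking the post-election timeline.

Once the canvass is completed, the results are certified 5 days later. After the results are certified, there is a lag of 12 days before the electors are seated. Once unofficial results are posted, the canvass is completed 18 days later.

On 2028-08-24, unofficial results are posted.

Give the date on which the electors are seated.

Unofficial results are posted: Aug 24, 2028.
The canvass is completed: Aug 24, 2028 + 18 days = Sep 11, 2028.
The results are certified: Sep 11, 2028 + 5 days = Sep 16, 2028.
The electors are seated: Sep 16, 2028 + 12 days = Sep 28, 2028.

2028-09-28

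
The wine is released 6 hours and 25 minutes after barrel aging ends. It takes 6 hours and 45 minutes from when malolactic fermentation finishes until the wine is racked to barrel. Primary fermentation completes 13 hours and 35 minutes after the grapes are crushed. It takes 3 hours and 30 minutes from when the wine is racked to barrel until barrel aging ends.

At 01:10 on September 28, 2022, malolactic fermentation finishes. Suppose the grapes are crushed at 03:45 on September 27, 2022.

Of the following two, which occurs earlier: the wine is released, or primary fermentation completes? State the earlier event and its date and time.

Malolactic fermentation finishes: 01:10 Sep 28, 2022.
The wine is racked to barrel: 01:10 Sep 28, 2022 + 6h45m = 07:55 Sep 28, 2022.
Barrel aging ends: 07:55 Sep 28, 2022 + 3h30m = 11:25 Sep 28, 2022.
The wine is released: 11:25 Sep 28, 2022 + 6h25m = 17:50 Sep 28, 2022.
The grapes are crushed: 03:45 Sep 27, 2022.
Primary fermentation completes: 03:45 Sep 27, 2022 + 13h35m = 17:20 Sep 27, 2022.
Comparing: the wine is released at 17:50 Sep 28, 2022 vs primary fermentation completes at 17:20 Sep 27, 2022. Earlier: primary fermentation completes.

Primary fermentation completes — 17:20 on September 27, 2022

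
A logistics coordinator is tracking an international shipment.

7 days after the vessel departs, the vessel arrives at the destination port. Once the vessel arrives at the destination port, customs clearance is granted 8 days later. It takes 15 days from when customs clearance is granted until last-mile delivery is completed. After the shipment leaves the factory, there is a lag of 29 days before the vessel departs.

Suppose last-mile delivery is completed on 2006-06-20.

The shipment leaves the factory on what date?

Last-mile delivery is completed: Jun 20, 2006.
Customs clearance is granted: Jun 20, 2006 − 15 days = Jun 5, 2006.
The vessel arrives at the destination port: Jun 5, 2006 − 8 days = May 28, 2006.
The vessel departs: May 28, 2006 − 7 days = May 21, 2006.
The shipment leaves the factory: May 21, 2006 − 29 days = Apr 22, 2006.

2006-04-22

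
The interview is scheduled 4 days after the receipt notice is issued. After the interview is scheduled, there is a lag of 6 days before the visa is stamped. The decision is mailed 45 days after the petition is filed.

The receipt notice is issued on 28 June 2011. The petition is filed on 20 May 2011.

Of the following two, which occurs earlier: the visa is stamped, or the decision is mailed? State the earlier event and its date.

The receipt notice is issued: Jun 28, 2011.
The interview is scheduled: Jun 28, 2011 + 4 days = Jul 2, 2011.
The visa is stamped: Jul 2, 2011 + 6 days = Jul 8, 2011.
The petition is filed: May 20, 2011.
The decision is mailed: May 20, 2011 + 45 days = Jul 4, 2011.
Comparing: the visa is stamped on Jul 8, 2011 vs the decision is mailed on Jul 4, 2011. Earlier: the decision is mailed.

The decision is mailed — 4 July 2011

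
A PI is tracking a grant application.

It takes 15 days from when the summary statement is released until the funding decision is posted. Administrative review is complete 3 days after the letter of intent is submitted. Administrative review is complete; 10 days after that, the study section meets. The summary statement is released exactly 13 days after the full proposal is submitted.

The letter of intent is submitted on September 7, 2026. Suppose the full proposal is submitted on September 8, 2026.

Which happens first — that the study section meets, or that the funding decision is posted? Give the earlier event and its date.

The letter of intent is submitted: Sep 7, 2026.
Administrative review is complete: Sep 7, 2026 + 3 days = Sep 10, 2026.
The study section meets: Sep 10, 2026 + 10 days = Sep 20, 2026.
The full proposal is submitted: Sep 8, 2026.
The summary statement is released: Sep 8, 2026 + 13 days = Sep 21, 2026.
The funding decision is posted: Sep 21, 2026 + 15 days = Oct 6, 2026.
Comparing: the study section meets on Sep 20, 2026 vs the funding decision is posted on Oct 6, 2026. Earlier: the study section meets.

The study section meets — September 20, 2026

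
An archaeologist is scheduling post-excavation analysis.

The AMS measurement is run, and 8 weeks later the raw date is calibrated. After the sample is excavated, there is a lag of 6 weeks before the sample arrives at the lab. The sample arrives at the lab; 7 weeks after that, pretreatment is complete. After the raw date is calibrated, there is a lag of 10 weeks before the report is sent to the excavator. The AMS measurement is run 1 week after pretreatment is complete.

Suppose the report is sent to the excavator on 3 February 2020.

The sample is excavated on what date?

The report is sent to the excavator: Feb 3, 2020.
The raw date is calibrated: Feb 3, 2020 − 10 weeks = Nov 25, 2019.
The AMS measurement is run: Nov 25, 2019 − 8 weeks = Sep 30, 2019.
Pretreatment is complete: Sep 30, 2019 − 1 week = Sep 23, 2019.
The sample arrives at the lab: Sep 23, 2019 − 7 weeks = Aug 5, 2019.
The sample is excavated: Aug 5, 2019 − 6 weeks = Jun 24, 2019.

24 June 2019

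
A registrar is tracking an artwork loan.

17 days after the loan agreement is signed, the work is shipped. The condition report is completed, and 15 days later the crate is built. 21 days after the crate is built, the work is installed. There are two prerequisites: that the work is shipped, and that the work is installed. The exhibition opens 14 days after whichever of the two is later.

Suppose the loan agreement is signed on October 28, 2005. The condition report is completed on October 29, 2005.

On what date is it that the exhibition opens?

December 18, 2005

The loan agreement is signed: Oct 28, 2005.
The work is shipped: Oct 28, 2005 + 17 days = Nov 14, 2005.
The condition report is completed: Oct 29, 2005.
The crate is built: Oct 29, 2005 + 15 days = Nov 13, 2005.
The work is installed: Nov 13, 2005 + 21 days = Dec 4, 2005.
Both prerequisites met — the work is shipped (Nov 14, 2005), the work is installed (Dec 4, 2005); the later is Dec 4, 2005.
The exhibition opens: Dec 4, 2005 + 14 days = Dec 18, 2005.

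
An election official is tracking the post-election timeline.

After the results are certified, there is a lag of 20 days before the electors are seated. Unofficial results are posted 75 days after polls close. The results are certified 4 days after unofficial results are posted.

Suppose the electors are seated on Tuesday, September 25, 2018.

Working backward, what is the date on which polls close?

The electors are seated: Sep 25, 2018.
The results are certified: Sep 25, 2018 − 20 days = Sep 5, 2018.
Unofficial results are posted: Sep 5, 2018 − 4 days = Sep 1, 2018.
Polls close: Sep 1, 2018 − 75 days = Jun 18, 2018.

Monday, June 18, 2018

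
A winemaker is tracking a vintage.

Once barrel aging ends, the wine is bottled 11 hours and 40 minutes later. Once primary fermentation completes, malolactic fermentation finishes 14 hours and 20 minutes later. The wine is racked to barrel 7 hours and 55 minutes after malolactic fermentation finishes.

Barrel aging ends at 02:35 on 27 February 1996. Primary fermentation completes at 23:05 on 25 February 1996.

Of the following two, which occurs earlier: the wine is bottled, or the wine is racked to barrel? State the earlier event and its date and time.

The wine is racked to barrel — 21:20 on 26 February 1996

Barrel aging ends: 02:35 Feb 27, 1996.
The wine is bottled: 02:35 Feb 27, 1996 + 11h40m = 14:15 Feb 27, 1996.
Primary fermentation completes: 23:05 Feb 25, 1996.
Malolactic fermentation finishes: 23:05 Feb 25, 1996 + 14h20m = 13:25 Feb 26, 1996.
The wine is racked to barrel: 13:25 Feb 26, 1996 + 7h55m = 21:20 Feb 26, 1996.
Comparing: the wine is bottled at 14:15 Feb 27, 1996 vs the wine is racked to barrel at 21:20 Feb 26, 1996. Earlier: the wine is racked to barrel.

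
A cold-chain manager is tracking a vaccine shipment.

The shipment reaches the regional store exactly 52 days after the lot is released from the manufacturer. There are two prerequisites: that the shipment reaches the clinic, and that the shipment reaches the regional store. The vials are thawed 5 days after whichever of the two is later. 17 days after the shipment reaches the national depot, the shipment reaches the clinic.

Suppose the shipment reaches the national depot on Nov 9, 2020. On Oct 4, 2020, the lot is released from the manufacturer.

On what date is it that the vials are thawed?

The shipment reaches the national depot: Nov 9, 2020.
The shipment reaches the clinic: Nov 9, 2020 + 17 days = Nov 26, 2020.
The lot is released from the manufacturer: Oct 4, 2020.
The shipment reaches the regional store: Oct 4, 2020 + 52 days = Nov 25, 2020.
Both prerequisites met — the shipment reaches the clinic (Nov 26, 2020), the shipment reaches the regional store (Nov 25, 2020); the later is Nov 26, 2020.
The vials are thawed: Nov 26, 2020 + 5 days = Dec 1, 2020.

Dec 1, 2020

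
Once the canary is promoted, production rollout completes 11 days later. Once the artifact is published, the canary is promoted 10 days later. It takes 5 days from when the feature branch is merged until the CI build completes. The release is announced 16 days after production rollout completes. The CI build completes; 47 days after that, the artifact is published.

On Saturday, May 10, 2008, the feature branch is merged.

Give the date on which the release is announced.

The feature branch is merged: May 10, 2008.
The CI build completes: May 10, 2008 + 5 days = May 15, 2008.
The artifact is published: May 15, 2008 + 47 days = Jul 1, 2008.
The canary is promoted: Jul 1, 2008 + 10 days = Jul 11, 2008.
Production rollout completes: Jul 11, 2008 + 11 days = Jul 22, 2008.
The release is announced: Jul 22, 2008 + 16 days = Aug 7, 2008.

Thursday, August 7, 2008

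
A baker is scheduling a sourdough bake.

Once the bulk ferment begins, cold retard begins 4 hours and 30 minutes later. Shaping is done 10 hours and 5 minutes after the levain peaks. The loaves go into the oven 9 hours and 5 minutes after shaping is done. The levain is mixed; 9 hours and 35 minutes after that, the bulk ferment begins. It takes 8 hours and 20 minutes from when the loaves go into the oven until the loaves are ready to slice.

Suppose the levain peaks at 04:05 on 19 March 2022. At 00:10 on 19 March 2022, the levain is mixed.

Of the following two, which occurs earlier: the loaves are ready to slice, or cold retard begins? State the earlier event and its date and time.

Cold retard begins — 14:15 on 19 March 2022

The levain peaks: 04:05 Mar 19, 2022.
Shaping is done: 04:05 Mar 19, 2022 + 10h05m = 14:10 Mar 19, 2022.
The loaves go into the oven: 14:10 Mar 19, 2022 + 9h05m = 23:15 Mar 19, 2022.
The loaves are ready to slice: 23:15 Mar 19, 2022 + 8h20m = 07:35 Mar 20, 2022.
The levain is mixed: 00:10 Mar 19, 2022.
The bulk ferment begins: 00:10 Mar 19, 2022 + 9h35m = 09:45 Mar 19, 2022.
Cold retard begins: 09:45 Mar 19, 2022 + 4h30m = 14:15 Mar 19, 2022.
Comparing: the loaves are ready to slice at 07:35 Mar 20, 2022 vs cold retard begins at 14:15 Mar 19, 2022. Earlier: cold retard begins.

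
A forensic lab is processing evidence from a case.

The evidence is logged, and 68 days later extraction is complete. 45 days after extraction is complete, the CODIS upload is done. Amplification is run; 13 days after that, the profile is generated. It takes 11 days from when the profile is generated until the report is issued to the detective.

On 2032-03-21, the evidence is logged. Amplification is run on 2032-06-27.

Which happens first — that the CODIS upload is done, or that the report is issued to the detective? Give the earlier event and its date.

The evidence is logged: Mar 21, 2032.
Extraction is complete: Mar 21, 2032 + 68 days = May 28, 2032.
The CODIS upload is done: May 28, 2032 + 45 days = Jul 12, 2032.
Amplification is run: Jun 27, 2032.
The profile is generated: Jun 27, 2032 + 13 days = Jul 10, 2032.
The report is issued to the detective: Jul 10, 2032 + 11 days = Jul 21, 2032.
Comparing: the CODIS upload is done on Jul 12, 2032 vs the report is issued to the detective on Jul 21, 2032. Earlier: the CODIS upload is done.

The CODIS upload is done — 2032-07-12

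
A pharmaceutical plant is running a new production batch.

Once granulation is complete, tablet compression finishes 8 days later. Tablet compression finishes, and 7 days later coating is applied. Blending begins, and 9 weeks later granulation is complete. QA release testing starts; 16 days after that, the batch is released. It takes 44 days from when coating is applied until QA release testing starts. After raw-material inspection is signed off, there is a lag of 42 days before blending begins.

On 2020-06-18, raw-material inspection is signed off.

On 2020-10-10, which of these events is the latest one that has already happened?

Raw-material inspection is signed off: Jun 18, 2020.
Blending begins: Jun 18, 2020 + 42 days = Jul 30, 2020.
Granulation is complete: Jul 30, 2020 + 9 weeks = Oct 1, 2020.
Tablet compression finishes: Oct 1, 2020 + 8 days = Oct 9, 2020.
Coating is applied: Oct 9, 2020 + 7 days = Oct 16, 2020.
QA release testing starts: Oct 16, 2020 + 44 days = Nov 29, 2020.
The batch is released: Nov 29, 2020 + 16 days = Dec 15, 2020.
Oct 10, 2020 falls between when tablet compression finishes (Oct 9, 2020) and when coating is applied (Oct 16, 2020).

Tablet compression finishes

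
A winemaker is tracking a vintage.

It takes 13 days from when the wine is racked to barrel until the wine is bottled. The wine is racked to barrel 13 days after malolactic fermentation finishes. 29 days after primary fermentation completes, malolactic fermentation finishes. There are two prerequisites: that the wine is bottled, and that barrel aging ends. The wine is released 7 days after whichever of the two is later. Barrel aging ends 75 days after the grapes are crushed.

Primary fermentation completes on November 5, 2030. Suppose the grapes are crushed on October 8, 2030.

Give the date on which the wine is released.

January 6, 2031

Primary fermentation completes: Nov 5, 2030.
Malolactic fermentation finishes: Nov 5, 2030 + 29 days = Dec 4, 2030.
The wine is racked to barrel: Dec 4, 2030 + 13 days = Dec 17, 2030.
The wine is bottled: Dec 17, 2030 + 13 days = Dec 30, 2030.
The grapes are crushed: Oct 8, 2030.
Barrel aging ends: Oct 8, 2030 + 75 days = Dec 22, 2030.
Both prerequisites met — the wine is bottled (Dec 30, 2030), barrel aging ends (Dec 22, 2030); the later is Dec 30, 2030.
The wine is released: Dec 30, 2030 + 7 days = Jan 6, 2031.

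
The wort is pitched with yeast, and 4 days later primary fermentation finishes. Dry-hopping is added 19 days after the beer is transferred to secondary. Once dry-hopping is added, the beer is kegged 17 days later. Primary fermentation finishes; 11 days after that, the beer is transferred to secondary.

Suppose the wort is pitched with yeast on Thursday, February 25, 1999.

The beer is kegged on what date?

The wort is pitched with yeast: Feb 25, 1999.
Primary fermentation finishes: Feb 25, 1999 + 4 days = Mar 1, 1999.
The beer is transferred to secondary: Mar 1, 1999 + 11 days = Mar 12, 1999.
Dry-hopping is added: Mar 12, 1999 + 19 days = Mar 31, 1999.
The beer is kegged: Mar 31, 1999 + 17 days = Apr 17, 1999.

Saturday, April 17, 1999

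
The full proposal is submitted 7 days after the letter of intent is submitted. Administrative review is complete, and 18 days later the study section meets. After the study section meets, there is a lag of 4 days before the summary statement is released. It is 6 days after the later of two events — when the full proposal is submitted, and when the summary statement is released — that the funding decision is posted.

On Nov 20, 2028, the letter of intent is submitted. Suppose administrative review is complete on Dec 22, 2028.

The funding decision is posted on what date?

The letter of intent is submitted: Nov 20, 2028.
The full proposal is submitted: Nov 20, 2028 + 7 days = Nov 27, 2028.
Administrative review is complete: Dec 22, 2028.
The study section meets: Dec 22, 2028 + 18 days = Jan 9, 2029.
The summary statement is released: Jan 9, 2029 + 4 days = Jan 13, 2029.
Both prerequisites met — the full proposal is submitted (Nov 27, 2028), the summary statement is released (Jan 13, 2029); the later is Jan 13, 2029.
The funding decision is posted: Jan 13, 2029 + 6 days = Jan 19, 2029.

Jan 19, 2029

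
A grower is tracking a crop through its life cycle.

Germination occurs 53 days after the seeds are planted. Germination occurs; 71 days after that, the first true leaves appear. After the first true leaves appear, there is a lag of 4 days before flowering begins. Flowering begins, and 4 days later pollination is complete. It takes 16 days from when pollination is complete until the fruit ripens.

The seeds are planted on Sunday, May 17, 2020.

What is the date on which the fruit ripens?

Monday, October 12, 2020

The seeds are planted: May 17, 2020.
Germination occurs: May 17, 2020 + 53 days = Jul 9, 2020.
The first true leaves appear: Jul 9, 2020 + 71 days = Sep 18, 2020.
Flowering begins: Sep 18, 2020 + 4 days = Sep 22, 2020.
Pollination is complete: Sep 22, 2020 + 4 days = Sep 26, 2020.
The fruit ripens: Sep 26, 2020 + 16 days = Oct 12, 2020.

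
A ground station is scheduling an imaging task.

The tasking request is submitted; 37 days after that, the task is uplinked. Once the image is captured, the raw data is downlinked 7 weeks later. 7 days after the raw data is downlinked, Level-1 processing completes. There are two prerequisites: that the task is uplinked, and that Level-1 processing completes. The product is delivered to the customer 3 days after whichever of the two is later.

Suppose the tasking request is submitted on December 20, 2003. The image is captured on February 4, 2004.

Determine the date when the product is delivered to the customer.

The tasking request is submitted: Dec 20, 2003.
The task is uplinked: Dec 20, 2003 + 37 days = Jan 26, 2004.
The image is captured: Feb 4, 2004.
The raw data is downlinked: Feb 4, 2004 + 7 weeks = Mar 24, 2004.
Level-1 processing completes: Mar 24, 2004 + 7 days = Mar 31, 2004.
Both prerequisites met — the task is uplinked (Jan 26, 2004), Level-1 processing completes (Mar 31, 2004); the later is Mar 31, 2004.
The product is delivered to the customer: Mar 31, 2004 + 3 days = Apr 3, 2004.

April 3, 2004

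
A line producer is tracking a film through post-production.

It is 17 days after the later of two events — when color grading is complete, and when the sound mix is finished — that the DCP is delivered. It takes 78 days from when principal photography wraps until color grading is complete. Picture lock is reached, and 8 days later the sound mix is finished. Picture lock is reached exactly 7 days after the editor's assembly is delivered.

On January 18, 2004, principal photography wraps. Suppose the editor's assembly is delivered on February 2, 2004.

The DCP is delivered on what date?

Principal photography wraps: Jan 18, 2004.
Color grading is complete: Jan 18, 2004 + 78 days = Apr 5, 2004.
The editor's assembly is delivered: Feb 2, 2004.
Picture lock is reached: Feb 2, 2004 + 7 days = Feb 9, 2004.
The sound mix is finished: Feb 9, 2004 + 8 days = Feb 17, 2004.
Both prerequisites met — color grading is complete (Apr 5, 2004), the sound mix is finished (Feb 17, 2004); the later is Apr 5, 2004.
The DCP is delivered: Apr 5, 2004 + 17 days = Apr 22, 2004.

April 22, 2004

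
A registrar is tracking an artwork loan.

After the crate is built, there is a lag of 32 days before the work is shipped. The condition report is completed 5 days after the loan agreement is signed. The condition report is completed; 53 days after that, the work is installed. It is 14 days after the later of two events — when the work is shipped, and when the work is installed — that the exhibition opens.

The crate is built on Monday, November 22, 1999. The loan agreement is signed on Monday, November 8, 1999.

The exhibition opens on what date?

Wednesday, January 19, 2000

The crate is built: Nov 22, 1999.
The work is shipped: Nov 22, 1999 + 32 days = Dec 24, 1999.
The loan agreement is signed: Nov 8, 1999.
The condition report is completed: Nov 8, 1999 + 5 days = Nov 13, 1999.
The work is installed: Nov 13, 1999 + 53 days = Jan 5, 2000.
Both prerequisites met — the work is shipped (Dec 24, 1999), the work is installed (Jan 5, 2000); the later is Jan 5, 2000.
The exhibition opens: Jan 5, 2000 + 14 days = Jan 19, 2000.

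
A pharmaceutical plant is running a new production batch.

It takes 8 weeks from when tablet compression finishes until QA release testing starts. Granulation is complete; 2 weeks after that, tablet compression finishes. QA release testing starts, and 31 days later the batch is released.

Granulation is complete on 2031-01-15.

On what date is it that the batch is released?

Granulation is complete: Jan 15, 2031.
Tablet compression finishes: Jan 15, 2031 + 2 weeks = Jan 29, 2031.
QA release testing starts: Jan 29, 2031 + 8 weeks = Mar 26, 2031.
The batch is released: Mar 26, 2031 + 31 days = Apr 26, 2031.

2031-04-26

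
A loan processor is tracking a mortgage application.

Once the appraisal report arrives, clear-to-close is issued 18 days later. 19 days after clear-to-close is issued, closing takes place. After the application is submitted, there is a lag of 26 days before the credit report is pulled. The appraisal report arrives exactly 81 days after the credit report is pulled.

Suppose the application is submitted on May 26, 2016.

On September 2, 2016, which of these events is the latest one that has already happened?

The credit report is pulled

The application is submitted: May 26, 2016.
The credit report is pulled: May 26, 2016 + 26 days = Jun 21, 2016.
The appraisal report arrives: Jun 21, 2016 + 81 days = Sep 10, 2016.
Clear-to-close is issued: Sep 10, 2016 + 18 days = Sep 28, 2016.
Closing takes place: Sep 28, 2016 + 19 days = Oct 17, 2016.
Sep 2, 2016 falls between when the credit report is pulled (Jun 21, 2016) and when the appraisal report arrives (Sep 10, 2016).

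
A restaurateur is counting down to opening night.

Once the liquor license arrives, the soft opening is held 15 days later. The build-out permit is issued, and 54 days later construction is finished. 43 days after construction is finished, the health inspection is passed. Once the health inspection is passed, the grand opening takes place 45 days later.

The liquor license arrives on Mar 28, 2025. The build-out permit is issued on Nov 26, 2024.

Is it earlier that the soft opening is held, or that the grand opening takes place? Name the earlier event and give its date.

The liquor license arrives: Mar 28, 2025.
The soft opening is held: Mar 28, 2025 + 15 days = Apr 12, 2025.
The build-out permit is issued: Nov 26, 2024.
Construction is finished: Nov 26, 2024 + 54 days = Jan 19, 2025.
The health inspection is passed: Jan 19, 2025 + 43 days = Mar 3, 2025.
The grand opening takes place: Mar 3, 2025 + 45 days = Apr 17, 2025.
Comparing: the soft opening is held on Apr 12, 2025 vs the grand opening takes place on Apr 17, 2025. Earlier: the soft opening is held.

The soft opening is held — Apr 12, 2025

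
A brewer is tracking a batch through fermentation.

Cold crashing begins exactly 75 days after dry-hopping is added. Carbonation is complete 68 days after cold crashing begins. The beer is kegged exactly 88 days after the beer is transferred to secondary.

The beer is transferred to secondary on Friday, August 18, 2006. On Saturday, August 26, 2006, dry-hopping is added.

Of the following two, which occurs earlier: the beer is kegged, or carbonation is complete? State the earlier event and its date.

The beer is transferred to secondary: Aug 18, 2006.
The beer is kegged: Aug 18, 2006 + 88 days = Nov 14, 2006.
Dry-hopping is added: Aug 26, 2006.
Cold crashing begins: Aug 26, 2006 + 75 days = Nov 9, 2006.
Carbonation is complete: Nov 9, 2006 + 68 days = Jan 16, 2007.
Comparing: the beer is kegged on Nov 14, 2006 vs carbonation is complete on Jan 16, 2007. Earlier: the beer is kegged.

The beer is kegged — Tuesday, November 14, 2006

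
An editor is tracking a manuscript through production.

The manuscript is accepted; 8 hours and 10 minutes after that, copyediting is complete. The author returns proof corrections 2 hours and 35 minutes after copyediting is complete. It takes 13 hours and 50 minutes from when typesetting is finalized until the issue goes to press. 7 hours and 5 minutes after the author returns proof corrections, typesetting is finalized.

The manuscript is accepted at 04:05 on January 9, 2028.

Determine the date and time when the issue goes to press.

The manuscript is accepted: 04:05 Jan 9, 2028.
Copyediting is complete: 04:05 Jan 9, 2028 + 8h10m = 12:15 Jan 9, 2028.
The author returns proof corrections: 12:15 Jan 9, 2028 + 2h35m = 14:50 Jan 9, 2028.
Typesetting is finalized: 14:50 Jan 9, 2028 + 7h05m = 21:55 Jan 9, 2028.
The issue goes to press: 21:55 Jan 9, 2028 + 13h50m = 11:45 Jan 10, 2028.

11:45 on January 10, 2028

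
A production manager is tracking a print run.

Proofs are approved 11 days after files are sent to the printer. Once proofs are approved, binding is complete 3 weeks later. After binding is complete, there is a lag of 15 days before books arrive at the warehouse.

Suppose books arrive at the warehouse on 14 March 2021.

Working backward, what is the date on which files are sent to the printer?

Books arrive at the warehouse: Mar 14, 2021.
Binding is complete: Mar 14, 2021 − 15 days = Feb 27, 2021.
Proofs are approved: Feb 27, 2021 − 3 weeks = Feb 6, 2021.
Files are sent to the printer: Feb 6, 2021 − 11 days = Jan 26, 2021.

26 January 2021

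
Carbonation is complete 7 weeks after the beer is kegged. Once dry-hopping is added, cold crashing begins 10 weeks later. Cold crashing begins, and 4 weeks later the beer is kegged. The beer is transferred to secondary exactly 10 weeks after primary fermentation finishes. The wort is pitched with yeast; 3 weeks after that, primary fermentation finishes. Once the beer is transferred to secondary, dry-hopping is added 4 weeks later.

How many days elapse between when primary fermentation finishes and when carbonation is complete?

245 days

Causal path: primary fermentation finishes → the beer is transferred to secondary → dry-hopping is added → cold crashing begins → the beer is kegged → carbonation is complete.
Total delay along the path: 10 + 4 + 10 + 4 + 7 weeks = 35 weeks = 245 days.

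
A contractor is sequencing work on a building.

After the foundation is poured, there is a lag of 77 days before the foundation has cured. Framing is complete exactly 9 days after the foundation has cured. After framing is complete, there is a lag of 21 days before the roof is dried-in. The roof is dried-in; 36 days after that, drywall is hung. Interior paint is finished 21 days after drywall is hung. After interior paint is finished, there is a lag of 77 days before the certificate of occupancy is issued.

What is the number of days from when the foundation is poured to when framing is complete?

Causal path: the foundation is poured → the foundation has cured → framing is complete.
Total delay along the path: 77 + 9 = 86 days.

86 days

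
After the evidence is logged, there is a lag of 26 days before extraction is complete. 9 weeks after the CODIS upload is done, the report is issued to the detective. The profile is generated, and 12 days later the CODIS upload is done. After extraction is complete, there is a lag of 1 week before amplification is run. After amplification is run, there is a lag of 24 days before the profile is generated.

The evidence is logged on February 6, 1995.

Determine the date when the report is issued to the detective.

The evidence is logged: Feb 6, 1995.
Extraction is complete: Feb 6, 1995 + 26 days = Mar 4, 1995.
Amplification is run: Mar 4, 1995 + 1 week = Mar 11, 1995.
The profile is generated: Mar 11, 1995 + 24 days = Apr 4, 1995.
The CODIS upload is done: Apr 4, 1995 + 12 days = Apr 16, 1995.
The report is issued to the detective: Apr 16, 1995 + 9 weeks = Jun 18, 1995.

June 18, 1995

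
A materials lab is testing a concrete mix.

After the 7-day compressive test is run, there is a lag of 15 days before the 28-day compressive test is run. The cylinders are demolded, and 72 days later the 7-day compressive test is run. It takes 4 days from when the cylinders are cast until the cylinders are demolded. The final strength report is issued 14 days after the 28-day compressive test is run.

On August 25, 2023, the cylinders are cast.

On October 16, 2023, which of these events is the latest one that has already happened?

The cylinders are cast: Aug 25, 2023.
The cylinders are demolded: Aug 25, 2023 + 4 days = Aug 29, 2023.
The 7-day compressive test is run: Aug 29, 2023 + 72 days = Nov 9, 2023.
The 28-day compressive test is run: Nov 9, 2023 + 15 days = Nov 24, 2023.
The final strength report is issued: Nov 24, 2023 + 14 days = Dec 8, 2023.
Oct 16, 2023 falls between when the cylinders are demolded (Aug 29, 2023) and when the 7-day compressive test is run (Nov 9, 2023).

The cylinders are demolded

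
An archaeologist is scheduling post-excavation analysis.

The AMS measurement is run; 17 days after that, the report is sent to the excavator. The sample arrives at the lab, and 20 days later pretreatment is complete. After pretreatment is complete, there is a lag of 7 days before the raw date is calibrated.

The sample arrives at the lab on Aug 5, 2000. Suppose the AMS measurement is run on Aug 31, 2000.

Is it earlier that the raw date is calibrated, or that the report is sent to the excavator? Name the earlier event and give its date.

The sample arrives at the lab: Aug 5, 2000.
Pretreatment is complete: Aug 5, 2000 + 20 days = Aug 25, 2000.
The raw date is calibrated: Aug 25, 2000 + 7 days = Sep 1, 2000.
The AMS measurement is run: Aug 31, 2000.
The report is sent to the excavator: Aug 31, 2000 + 17 days = Sep 17, 2000.
Comparing: the raw date is calibrated on Sep 1, 2000 vs the report is sent to the excavator on Sep 17, 2000. Earlier: the raw date is calibrated.

The raw date is calibrated — Sep 1, 2000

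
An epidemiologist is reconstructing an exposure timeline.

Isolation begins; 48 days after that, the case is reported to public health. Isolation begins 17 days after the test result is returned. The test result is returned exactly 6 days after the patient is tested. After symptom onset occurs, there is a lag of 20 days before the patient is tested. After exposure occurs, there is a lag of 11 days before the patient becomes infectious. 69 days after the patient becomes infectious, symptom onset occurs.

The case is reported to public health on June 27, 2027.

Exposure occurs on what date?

January 7, 2027

The case is reported to public health: Jun 27, 2027.
Isolation begins: Jun 27, 2027 − 48 days = May 10, 2027.
The test result is returned: May 10, 2027 − 17 days = Apr 23, 2027.
The patient is tested: Apr 23, 2027 − 6 days = Apr 17, 2027.
Symptom onset occurs: Apr 17, 2027 − 20 days = Mar 28, 2027.
The patient becomes infectious: Mar 28, 2027 − 69 days = Jan 18, 2027.
Exposure occurs: Jan 18, 2027 − 11 days = Jan 7, 2027.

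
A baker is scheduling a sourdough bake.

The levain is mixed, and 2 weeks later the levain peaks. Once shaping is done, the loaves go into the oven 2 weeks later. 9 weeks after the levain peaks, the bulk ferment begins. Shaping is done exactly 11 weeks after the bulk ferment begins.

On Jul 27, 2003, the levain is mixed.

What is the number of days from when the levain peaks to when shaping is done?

140 days

Causal path: the levain peaks → the bulk ferment begins → shaping is done.
Total delay along the path: 9 + 11 weeks = 20 weeks = 140 days.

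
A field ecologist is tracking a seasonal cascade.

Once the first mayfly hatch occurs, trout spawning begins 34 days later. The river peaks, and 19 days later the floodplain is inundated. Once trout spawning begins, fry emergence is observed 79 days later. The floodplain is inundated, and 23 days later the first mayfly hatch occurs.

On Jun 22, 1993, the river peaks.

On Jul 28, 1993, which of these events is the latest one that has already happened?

The river peaks: Jun 22, 1993.
The floodplain is inundated: Jun 22, 1993 + 19 days = Jul 11, 1993.
The first mayfly hatch occurs: Jul 11, 1993 + 23 days = Aug 3, 1993.
Trout spawning begins: Aug 3, 1993 + 34 days = Sep 6, 1993.
Fry emergence is observed: Sep 6, 1993 + 79 days = Nov 24, 1993.
Jul 28, 1993 falls between when the floodplain is inundated (Jul 11, 1993) and when the first mayfly hatch occurs (Aug 3, 1993).

The floodplain is inundated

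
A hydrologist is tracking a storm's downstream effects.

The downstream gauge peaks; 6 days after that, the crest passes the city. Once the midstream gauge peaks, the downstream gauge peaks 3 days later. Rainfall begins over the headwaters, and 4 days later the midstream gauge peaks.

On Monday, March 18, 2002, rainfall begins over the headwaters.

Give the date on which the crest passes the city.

Rainfall begins over the headwaters: Mar 18, 2002.
The midstream gauge peaks: Mar 18, 2002 + 4 days = Mar 22, 2002.
The downstream gauge peaks: Mar 22, 2002 + 3 days = Mar 25, 2002.
The crest passes the city: Mar 25, 2002 + 6 days = Mar 31, 2002.

Sunday, March 31, 2002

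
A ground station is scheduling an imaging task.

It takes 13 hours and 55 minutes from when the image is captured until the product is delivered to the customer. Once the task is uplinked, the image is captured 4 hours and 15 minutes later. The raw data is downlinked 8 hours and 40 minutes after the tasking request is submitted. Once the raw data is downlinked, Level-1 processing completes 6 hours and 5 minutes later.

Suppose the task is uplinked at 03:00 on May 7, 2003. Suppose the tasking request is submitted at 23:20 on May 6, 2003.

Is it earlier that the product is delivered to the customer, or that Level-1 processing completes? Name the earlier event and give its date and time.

The task is uplinked: 03:00 May 7, 2003.
The image is captured: 03:00 May 7, 2003 + 4h15m = 07:15 May 7, 2003.
The product is delivered to the customer: 07:15 May 7, 2003 + 13h55m = 21:10 May 7, 2003.
The tasking request is submitted: 23:20 May 6, 2003.
The raw data is downlinked: 23:20 May 6, 2003 + 8h40m = 08:00 May 7, 2003.
Level-1 processing completes: 08:00 May 7, 2003 + 6h05m = 14:05 May 7, 2003.
Comparing: the product is delivered to the customer at 21:10 May 7, 2003 vs Level-1 processing completes at 14:05 May 7, 2003. Earlier: Level-1 processing completes.

Level-1 processing completes — 14:05 on May 7, 2003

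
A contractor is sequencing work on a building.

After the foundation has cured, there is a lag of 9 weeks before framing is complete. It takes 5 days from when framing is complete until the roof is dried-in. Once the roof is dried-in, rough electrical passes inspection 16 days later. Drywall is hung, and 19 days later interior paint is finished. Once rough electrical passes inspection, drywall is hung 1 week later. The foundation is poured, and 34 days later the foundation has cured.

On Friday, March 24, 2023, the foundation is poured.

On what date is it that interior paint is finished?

Tuesday, August 15, 2023

The foundation is poured: Mar 24, 2023.
The foundation has cured: Mar 24, 2023 + 34 days = Apr 27, 2023.
Framing is complete: Apr 27, 2023 + 9 weeks = Jun 29, 2023.
The roof is dried-in: Jun 29, 2023 + 5 days = Jul 4, 2023.
Rough electrical passes inspection: Jul 4, 2023 + 16 days = Jul 20, 2023.
Drywall is hung: Jul 20, 2023 + 1 week = Jul 27, 2023.
Interior paint is finished: Jul 27, 2023 + 19 days = Aug 15, 2023.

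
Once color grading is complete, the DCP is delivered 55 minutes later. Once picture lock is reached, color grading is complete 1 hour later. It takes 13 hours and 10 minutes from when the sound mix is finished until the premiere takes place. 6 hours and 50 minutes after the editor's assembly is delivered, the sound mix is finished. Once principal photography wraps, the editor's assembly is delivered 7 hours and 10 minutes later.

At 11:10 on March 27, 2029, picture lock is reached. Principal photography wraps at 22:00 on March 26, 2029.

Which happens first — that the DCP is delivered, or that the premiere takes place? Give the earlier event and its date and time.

The DCP is delivered — 13:05 on March 27, 2029

Picture lock is reached: 11:10 Mar 27, 2029.
Color grading is complete: 11:10 Mar 27, 2029 + 1h = 12:10 Mar 27, 2029.
The DCP is delivered: 12:10 Mar 27, 2029 + 55m = 13:05 Mar 27, 2029.
Principal photography wraps: 22:00 Mar 26, 2029.
The editor's assembly is delivered: 22:00 Mar 26, 2029 + 7h10m = 05:10 Mar 27, 2029.
The sound mix is finished: 05:10 Mar 27, 2029 + 6h50m = 12:00 Mar 27, 2029.
The premiere takes place: 12:00 Mar 27, 2029 + 13h10m = 01:10 Mar 28, 2029.
Comparing: the DCP is delivered at 13:05 Mar 27, 2029 vs the premiere takes place at 01:10 Mar 28, 2029. Earlier: the DCP is delivered.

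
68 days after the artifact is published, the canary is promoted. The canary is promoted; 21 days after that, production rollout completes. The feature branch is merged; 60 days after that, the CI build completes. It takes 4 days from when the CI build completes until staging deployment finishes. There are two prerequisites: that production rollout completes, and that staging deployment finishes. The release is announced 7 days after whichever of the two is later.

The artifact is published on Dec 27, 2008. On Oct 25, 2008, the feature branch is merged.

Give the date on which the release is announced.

Apr 2, 2009

The artifact is published: Dec 27, 2008.
The canary is promoted: Dec 27, 2008 + 68 days = Mar 5, 2009.
Production rollout completes: Mar 5, 2009 + 21 days = Mar 26, 2009.
The feature branch is merged: Oct 25, 2008.
The CI build completes: Oct 25, 2008 + 60 days = Dec 24, 2008.
Staging deployment finishes: Dec 24, 2008 + 4 days = Dec 28, 2008.
Both prerequisites met — production rollout completes (Mar 26, 2009), staging deployment finishes (Dec 28, 2008); the later is Mar 26, 2009.
The release is announced: Mar 26, 2009 + 7 days = Apr 2, 2009.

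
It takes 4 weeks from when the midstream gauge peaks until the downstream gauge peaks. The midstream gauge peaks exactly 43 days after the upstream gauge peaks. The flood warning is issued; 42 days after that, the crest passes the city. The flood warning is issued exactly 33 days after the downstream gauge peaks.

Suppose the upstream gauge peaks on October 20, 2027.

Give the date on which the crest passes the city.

March 14, 2028

The upstream gauge peaks: Oct 20, 2027.
The midstream gauge peaks: Oct 20, 2027 + 43 days = Dec 2, 2027.
The downstream gauge peaks: Dec 2, 2027 + 4 weeks = Dec 30, 2027.
The flood warning is issued: Dec 30, 2027 + 33 days = Feb 1, 2028.
The crest passes the city: Feb 1, 2028 + 42 days = Mar 14, 2028.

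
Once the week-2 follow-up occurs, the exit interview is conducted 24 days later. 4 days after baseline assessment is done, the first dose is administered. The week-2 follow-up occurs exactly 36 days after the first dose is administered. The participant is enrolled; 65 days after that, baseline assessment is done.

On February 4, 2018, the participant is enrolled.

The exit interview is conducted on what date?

The participant is enrolled: Feb 4, 2018.
Baseline assessment is done: Feb 4, 2018 + 65 days = Apr 10, 2018.
The first dose is administered: Apr 10, 2018 + 4 days = Apr 14, 2018.
The week-2 follow-up occurs: Apr 14, 2018 + 36 days = May 20, 2018.
The exit interview is conducted: May 20, 2018 + 24 days = Jun 13, 2018.

June 13, 2018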